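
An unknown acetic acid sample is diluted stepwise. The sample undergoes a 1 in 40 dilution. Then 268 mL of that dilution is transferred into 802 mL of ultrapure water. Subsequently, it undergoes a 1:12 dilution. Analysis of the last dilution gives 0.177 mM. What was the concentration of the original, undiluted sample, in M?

Overall dilution factor = 40 × 3.993 × 12 = 1916.
Original = 0.177 mM × 1916 = 339 mM = 0.339 M.

0.339 M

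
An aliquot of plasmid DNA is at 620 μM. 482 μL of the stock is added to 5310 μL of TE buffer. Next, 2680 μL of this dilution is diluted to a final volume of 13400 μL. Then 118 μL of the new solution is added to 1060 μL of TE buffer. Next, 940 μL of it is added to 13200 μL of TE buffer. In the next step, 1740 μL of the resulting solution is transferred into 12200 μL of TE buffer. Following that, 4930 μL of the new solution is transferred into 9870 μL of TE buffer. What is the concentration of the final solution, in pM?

Overall dilution factor = 12.02 × 5 × 9.983 × 15.04 × 8.011 × 3.002 = 2.17 × 10⁵.
620 μM / 2.17 × 10⁵ = 2.86 × 10⁻³ μM = 2860 pM.

2860 pM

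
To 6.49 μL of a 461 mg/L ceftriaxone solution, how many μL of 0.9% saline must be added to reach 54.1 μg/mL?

54.1 μg/mL = 54.1 mg/L.
V₂ = C₁V₁/C₂ = 461 × 6.49 / 54.1 = 55.3 μL.
Diluent to add = V₂ − V₁ = 55.3 − 6.49 = 48.8 μL.

48.8 μL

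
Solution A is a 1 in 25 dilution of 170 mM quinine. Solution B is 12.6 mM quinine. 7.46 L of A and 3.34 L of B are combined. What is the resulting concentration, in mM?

C_A = 170 mM / 25 = 6.80 mM.
C_mix = (C_A·V_A + C_B·V_B)/(V_A + V_B) = (6.80×7.46 + 12.6×3.34) / 10.80 = 8.59 mM.

8.59 mM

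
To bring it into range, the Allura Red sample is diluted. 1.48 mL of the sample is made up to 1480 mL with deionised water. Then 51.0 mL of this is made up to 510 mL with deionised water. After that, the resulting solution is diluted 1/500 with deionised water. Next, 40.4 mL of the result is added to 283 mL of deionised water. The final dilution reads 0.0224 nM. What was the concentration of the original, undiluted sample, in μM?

Overall dilution factor = 1000 × 10 × 500 × 8.005 = 4.00 × 10⁷.
Original = 0.0224 nM × 4.00 × 10⁷ = 8.97 × 10⁵ nM = 897 μM.

897 μM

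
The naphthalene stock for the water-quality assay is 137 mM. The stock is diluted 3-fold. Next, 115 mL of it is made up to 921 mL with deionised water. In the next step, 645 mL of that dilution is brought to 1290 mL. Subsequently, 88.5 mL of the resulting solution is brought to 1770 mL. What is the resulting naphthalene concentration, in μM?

Overall dilution factor = 3 × 8.009 × 2 × 20 = 961.
137 mM / 961 = 0.143 mM = 143 μM.

143 μM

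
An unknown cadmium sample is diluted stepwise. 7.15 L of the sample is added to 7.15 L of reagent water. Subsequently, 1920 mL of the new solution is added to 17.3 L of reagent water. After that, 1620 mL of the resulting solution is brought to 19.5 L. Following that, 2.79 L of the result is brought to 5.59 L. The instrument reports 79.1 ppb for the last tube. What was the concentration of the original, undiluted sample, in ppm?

38.2 ppm

Overall dilution factor = 2 × 10.01 × 12.04 × 2.004 = 483.
Original = 79.1 ppb × 483 = 3.82 × 10⁴ ppb = 38.2 ppm.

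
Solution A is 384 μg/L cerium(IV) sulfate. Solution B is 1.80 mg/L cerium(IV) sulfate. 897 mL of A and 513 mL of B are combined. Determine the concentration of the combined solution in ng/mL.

C_B = 1.80 mg/L = 1800 μg/L.
C_mix = (C_A·V_A + C_B·V_B)/(V_A + V_B) = (384×897 + 1800×513) / 1410 = 899 μg/L = 899 ng/mL.

899 ng/mL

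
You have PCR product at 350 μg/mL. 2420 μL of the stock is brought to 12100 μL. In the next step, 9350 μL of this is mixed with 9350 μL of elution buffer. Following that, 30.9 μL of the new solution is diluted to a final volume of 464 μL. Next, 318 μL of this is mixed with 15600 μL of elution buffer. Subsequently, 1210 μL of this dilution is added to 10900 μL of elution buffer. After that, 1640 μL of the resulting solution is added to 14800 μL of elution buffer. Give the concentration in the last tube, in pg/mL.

464 pg/mL

Overall dilution factor = 5 × 2 × 15.02 × 50.06 × 10.01 × 10.02 = 7.54 × 10⁵.
350 μg/mL / 7.54 × 10⁵ = 4.64 × 10⁻⁴ μg/mL = 464 pg/mL.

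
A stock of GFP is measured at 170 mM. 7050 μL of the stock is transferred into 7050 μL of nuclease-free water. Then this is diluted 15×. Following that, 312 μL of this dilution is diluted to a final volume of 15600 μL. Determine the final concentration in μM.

Overall dilution factor = 2 × 15 × 50 = 1500.
170 mM / 1500 = 0.113 mM = 113 μM.

113 μM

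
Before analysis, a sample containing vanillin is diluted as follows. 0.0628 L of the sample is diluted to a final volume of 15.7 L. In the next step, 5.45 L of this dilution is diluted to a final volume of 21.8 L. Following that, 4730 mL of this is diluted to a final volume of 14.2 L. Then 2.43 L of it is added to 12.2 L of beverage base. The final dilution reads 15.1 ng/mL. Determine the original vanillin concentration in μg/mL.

Overall dilution factor = 250 × 4 × 3.002 × 6.021 = 1.81 × 10⁴.
Original = 15.1 ng/mL × 1.81 × 10⁴ = 2.73 × 10⁵ ng/mL = 273 μg/mL.

273 μg/mL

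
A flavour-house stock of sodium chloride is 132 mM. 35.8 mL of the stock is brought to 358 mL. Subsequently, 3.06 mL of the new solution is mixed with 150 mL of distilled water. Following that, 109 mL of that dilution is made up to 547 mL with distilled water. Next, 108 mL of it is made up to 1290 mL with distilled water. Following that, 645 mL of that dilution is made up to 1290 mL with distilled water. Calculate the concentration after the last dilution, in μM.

2.20 μM

Overall dilution factor = 10 × 50.02 × 5.018 × 11.94 × 2 = 6.00 × 10⁴.
132 mM / 6.00 × 10⁴ = 2.20 × 10⁻³ mM = 2.20 μM.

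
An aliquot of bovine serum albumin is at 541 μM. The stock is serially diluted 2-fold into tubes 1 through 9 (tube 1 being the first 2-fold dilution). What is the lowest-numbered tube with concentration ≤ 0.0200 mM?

tube 5

Tube n has concentration 541 μM / 2ⁿ.
Need 2ⁿ ≥ 541 μM / 0.0200 mM = 27.0, so n ≥ 4.76.
First such tube: n = 5.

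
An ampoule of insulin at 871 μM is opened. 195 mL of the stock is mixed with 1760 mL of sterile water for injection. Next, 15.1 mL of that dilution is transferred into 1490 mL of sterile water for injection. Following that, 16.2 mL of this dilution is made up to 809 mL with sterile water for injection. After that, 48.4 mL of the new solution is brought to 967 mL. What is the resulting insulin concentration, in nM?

Overall dilution factor = 10.03 × 99.68 × 49.94 × 19.98 = 9.97 × 10⁵.
871 μM / 9.97 × 10⁵ = 8.74 × 10⁻⁴ μM = 0.874 nM.

0.874 nM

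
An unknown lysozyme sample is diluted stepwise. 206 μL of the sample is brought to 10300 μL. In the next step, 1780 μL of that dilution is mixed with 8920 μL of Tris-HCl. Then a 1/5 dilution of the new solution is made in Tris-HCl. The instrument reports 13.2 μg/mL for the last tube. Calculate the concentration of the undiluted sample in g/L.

Overall dilution factor = 50 × 6.011 × 5 = 1503.
Original = 13.2 μg/mL × 1503 = 1.98 × 10⁴ μg/mL = 19.8 g/L.

19.8 g/L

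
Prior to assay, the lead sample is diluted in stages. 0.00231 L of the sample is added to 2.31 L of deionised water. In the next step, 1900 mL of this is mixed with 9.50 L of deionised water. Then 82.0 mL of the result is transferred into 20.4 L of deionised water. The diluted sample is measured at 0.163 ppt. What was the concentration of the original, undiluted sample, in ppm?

0.245 ppm

Overall dilution factor = 1001 × 6 × 249.8 = 1.50 × 10⁶.
Original = 0.163 ppt × 1.50 × 10⁶ = 2.45 × 10⁵ ppt = 0.245 ppm.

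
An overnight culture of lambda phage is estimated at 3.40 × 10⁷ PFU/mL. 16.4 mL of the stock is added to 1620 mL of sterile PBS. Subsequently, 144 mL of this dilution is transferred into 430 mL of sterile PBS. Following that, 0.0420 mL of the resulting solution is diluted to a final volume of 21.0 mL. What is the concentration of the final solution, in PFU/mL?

Overall dilution factor = 99.78 × 3.986 × 500 = 1.99 × 10⁵.
3.40 × 10⁷ PFU/mL / 1.99 × 10⁵ = 171 PFU/mL.

171 PFU/mL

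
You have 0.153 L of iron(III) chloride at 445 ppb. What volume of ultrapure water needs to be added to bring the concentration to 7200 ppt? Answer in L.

9.30 L

7200 ppt = 7.20 ppb.
V₂ = C₁V₁/C₂ = 445 × 0.153 / 7.20 = 9.46 L.
Diluent to add = V₂ − V₁ = 9.46 − 0.153 = 9.30 L.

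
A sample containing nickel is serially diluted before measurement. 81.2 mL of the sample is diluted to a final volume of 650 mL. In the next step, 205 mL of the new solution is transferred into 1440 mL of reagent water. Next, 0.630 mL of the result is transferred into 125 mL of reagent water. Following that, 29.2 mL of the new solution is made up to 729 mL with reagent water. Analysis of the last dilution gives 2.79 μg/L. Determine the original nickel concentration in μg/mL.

892 μg/mL

Overall dilution factor = 8.005 × 8.024 × 199.4 × 24.97 = 3.20 × 10⁵.
Original = 2.79 μg/L × 3.20 × 10⁵ = 8.92 × 10⁵ μg/L = 892 μg/mL.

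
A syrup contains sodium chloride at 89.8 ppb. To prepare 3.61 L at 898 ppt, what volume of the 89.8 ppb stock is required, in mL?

898 ppt = 0.898 ppb.
V₁ = C₂V₂/C₁ = 0.898 × 3.61 / 89.8 = 0.0361 L = 36.1 mL.

36.1 mL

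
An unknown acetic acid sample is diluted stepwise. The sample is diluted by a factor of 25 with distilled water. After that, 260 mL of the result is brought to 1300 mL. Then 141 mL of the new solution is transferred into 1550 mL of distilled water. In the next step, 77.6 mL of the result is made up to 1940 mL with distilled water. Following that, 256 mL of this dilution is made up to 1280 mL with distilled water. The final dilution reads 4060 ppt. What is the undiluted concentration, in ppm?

761 ppm

Overall dilution factor = 25 × 5 × 11.99 × 25 × 5 = 1.87 × 10⁵.
Original = 4060 ppt × 1.87 × 10⁵ = 7.61 × 10⁸ ppt = 761 ppm.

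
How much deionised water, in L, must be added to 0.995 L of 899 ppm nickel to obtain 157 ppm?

V₂ = C₁V₁/C₂ = 899 × 0.995 / 157 = 5.70 L.
Diluent to add = V₂ − V₁ = 5.70 − 0.995 = 4.70 L.

4.70 L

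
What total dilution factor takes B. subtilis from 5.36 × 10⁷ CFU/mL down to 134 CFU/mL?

Factor = C₀/C_target = 5.36 × 10⁷ CFU/mL / 134 CFU/mL = 4.00 × 10⁵.

4.00 × 10⁵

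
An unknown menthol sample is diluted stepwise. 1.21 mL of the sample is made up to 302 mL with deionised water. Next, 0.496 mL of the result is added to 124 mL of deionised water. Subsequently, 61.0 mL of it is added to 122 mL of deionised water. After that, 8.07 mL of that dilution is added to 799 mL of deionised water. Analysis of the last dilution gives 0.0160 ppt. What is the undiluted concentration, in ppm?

Overall dilution factor = 249.6 × 251 × 3 × 100.0 = 1.88 × 10⁷.
Original = 0.0160 ppt × 1.88 × 10⁷ = 3.01 × 10⁵ ppt = 0.301 ppm.

0.301 ppm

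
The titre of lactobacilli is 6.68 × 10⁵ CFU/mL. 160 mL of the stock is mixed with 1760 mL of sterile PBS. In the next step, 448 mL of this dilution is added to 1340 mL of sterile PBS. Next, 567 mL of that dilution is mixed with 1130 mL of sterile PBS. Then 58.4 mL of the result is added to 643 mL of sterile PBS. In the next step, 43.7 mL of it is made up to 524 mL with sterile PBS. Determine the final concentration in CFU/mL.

Overall dilution factor = 12 × 3.991 × 2.993 × 12.01 × 11.99 = 2.06 × 10⁴.
6.68 × 10⁵ CFU/mL / 2.06 × 10⁴ = 32.4 CFU/mL.

32.4 CFU/mL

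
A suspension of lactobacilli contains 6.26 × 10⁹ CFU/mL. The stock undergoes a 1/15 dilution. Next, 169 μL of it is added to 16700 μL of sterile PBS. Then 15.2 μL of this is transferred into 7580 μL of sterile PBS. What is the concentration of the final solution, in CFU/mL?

Overall dilution factor = 15 × 99.82 × 499.7 = 7.48 × 10⁵.
6.26 × 10⁹ CFU/mL / 7.48 × 10⁵ = 8370 CFU/mL.

8370 CFU/mL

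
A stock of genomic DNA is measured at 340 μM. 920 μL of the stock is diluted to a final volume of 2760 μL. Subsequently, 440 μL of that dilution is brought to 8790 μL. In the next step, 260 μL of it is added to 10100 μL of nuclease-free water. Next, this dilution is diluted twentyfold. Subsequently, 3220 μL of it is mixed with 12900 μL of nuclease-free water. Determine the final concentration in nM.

1.42 nM

Overall dilution factor = 3 × 19.98 × 39.85 × 20 × 5.006 = 2.39 × 10⁵.
340 μM / 2.39 × 10⁵ = 1.42 × 10⁻³ μM = 1.42 nM.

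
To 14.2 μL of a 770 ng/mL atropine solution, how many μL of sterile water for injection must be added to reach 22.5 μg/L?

472 μL

22.5 μg/L = 22.5 ng/mL.
V₂ = C₁V₁/C₂ = 770 × 14.2 / 22.5 = 486 μL.
Diluent to add = V₂ − V₁ = 486 − 14.2 = 472 μL.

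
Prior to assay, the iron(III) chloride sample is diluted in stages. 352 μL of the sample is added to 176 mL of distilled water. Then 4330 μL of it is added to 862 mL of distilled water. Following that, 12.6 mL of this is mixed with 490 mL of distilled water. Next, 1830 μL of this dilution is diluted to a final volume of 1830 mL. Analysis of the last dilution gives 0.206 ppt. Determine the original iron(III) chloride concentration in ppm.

Overall dilution factor = 501 × 200.1 × 39.89 × 1000 = 4.00 × 10⁹.
Original = 0.206 ppt × 4.00 × 10⁹ = 8.24 × 10⁸ ppt = 824 ppm.

824 ppm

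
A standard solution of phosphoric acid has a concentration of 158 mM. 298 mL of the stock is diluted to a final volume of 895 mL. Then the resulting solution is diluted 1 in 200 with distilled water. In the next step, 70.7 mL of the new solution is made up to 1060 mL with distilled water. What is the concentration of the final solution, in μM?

Overall dilution factor = 3.003 × 200 × 14.99 = 9006.
158 mM / 9006 = 0.0175 mM = 17.5 μM.

17.5 μM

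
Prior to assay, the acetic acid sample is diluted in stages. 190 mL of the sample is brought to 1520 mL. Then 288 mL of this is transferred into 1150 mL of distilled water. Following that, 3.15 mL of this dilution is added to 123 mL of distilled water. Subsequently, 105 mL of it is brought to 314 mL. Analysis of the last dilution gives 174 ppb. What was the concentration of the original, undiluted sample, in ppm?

832 ppm

Overall dilution factor = 8 × 4.993 × 40.05 × 2.990 = 4784.
Original = 174 ppb × 4784 = 8.32 × 10⁵ ppb = 832 ppm.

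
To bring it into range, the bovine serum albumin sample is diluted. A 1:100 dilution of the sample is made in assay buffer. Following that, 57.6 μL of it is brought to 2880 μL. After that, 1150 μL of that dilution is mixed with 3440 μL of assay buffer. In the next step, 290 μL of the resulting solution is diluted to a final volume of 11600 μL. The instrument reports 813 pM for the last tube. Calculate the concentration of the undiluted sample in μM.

Overall dilution factor = 100 × 50 × 3.991 × 40 = 7.98 × 10⁵.
Original = 813 pM × 7.98 × 10⁵ = 6.49 × 10⁸ pM = 649 μM.

649 μM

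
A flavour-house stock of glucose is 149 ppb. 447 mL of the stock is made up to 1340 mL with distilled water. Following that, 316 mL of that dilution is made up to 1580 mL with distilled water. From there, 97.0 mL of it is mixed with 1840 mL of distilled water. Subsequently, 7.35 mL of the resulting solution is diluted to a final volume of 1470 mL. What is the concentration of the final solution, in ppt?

Overall dilution factor = 2.998 × 5 × 19.97 × 200 = 5.99 × 10⁴.
149 ppb / 5.99 × 10⁴ = 2.49 × 10⁻³ ppb = 2.49 ppt.

2.49 ppt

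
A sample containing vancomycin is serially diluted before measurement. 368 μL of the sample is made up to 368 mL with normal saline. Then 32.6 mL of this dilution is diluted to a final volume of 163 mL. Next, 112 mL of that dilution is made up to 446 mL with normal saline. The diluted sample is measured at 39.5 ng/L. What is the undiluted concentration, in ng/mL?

786 ng/mL

Overall dilution factor = 1000 × 5 × 3.982 = 1.99 × 10⁴.
Original = 39.5 ng/L × 1.99 × 10⁴ = 7.86 × 10⁵ ng/L = 786 ng/mL.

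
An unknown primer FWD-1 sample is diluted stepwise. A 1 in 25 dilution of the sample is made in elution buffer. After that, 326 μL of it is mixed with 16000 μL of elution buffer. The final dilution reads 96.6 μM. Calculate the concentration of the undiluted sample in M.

Overall dilution factor = 25 × 50.08 = 1252.
Original = 96.6 μM × 1252 = 1.21 × 10⁵ μM = 0.121 M.

0.121 M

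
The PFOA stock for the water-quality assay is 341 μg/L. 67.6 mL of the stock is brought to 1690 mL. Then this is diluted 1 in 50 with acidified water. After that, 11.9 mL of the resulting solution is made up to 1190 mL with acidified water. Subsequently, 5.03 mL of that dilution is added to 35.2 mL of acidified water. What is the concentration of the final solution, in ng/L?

0.341 ng/L

Overall dilution factor = 25 × 50 × 100 × 7.998 = 10.00 × 10⁵.
341 μg/L / 10.00 × 10⁵ = 3.41 × 10⁻⁴ μg/L = 0.341 ng/L.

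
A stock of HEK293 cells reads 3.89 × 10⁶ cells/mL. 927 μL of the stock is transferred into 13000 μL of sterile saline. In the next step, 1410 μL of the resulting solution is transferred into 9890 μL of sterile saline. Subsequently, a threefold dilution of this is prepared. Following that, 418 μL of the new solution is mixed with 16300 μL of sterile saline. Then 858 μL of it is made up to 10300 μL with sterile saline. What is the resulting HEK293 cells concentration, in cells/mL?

22.4 cells/mL

Overall dilution factor = 15.02 × 8.014 × 3 × 40.00 × 12.00 = 1.73 × 10⁵.
3.89 × 10⁶ cells/mL / 1.73 × 10⁵ = 22.4 cells/mL.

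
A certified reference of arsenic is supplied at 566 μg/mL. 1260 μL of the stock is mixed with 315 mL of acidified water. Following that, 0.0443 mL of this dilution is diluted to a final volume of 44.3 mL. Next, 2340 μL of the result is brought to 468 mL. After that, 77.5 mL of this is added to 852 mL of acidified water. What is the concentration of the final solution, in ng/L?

Overall dilution factor = 251 × 1000 × 200 × 11.99 = 6.02 × 10⁸.
566 μg/mL / 6.02 × 10⁸ = 9.40 × 10⁻⁷ μg/mL = 0.940 ng/L.

0.940 ng/L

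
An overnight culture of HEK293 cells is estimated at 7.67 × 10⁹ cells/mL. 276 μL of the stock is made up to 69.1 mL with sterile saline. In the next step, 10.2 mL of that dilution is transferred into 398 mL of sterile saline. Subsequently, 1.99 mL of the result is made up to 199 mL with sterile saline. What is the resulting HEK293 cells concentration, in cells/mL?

7660 cells/mL

Overall dilution factor = 250.4 × 40.02 × 100 = 1.00 × 10⁶.
7.67 × 10⁹ cells/mL / 1.00 × 10⁶ = 7660 cells/mL.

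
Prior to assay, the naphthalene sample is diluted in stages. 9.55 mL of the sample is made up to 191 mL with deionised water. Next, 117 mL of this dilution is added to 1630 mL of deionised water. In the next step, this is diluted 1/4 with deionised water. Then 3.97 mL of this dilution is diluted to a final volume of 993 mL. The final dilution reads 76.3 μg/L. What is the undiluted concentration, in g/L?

22.8 g/L

Overall dilution factor = 20 × 14.93 × 4 × 250.1 = 2.99 × 10⁵.
Original = 76.3 μg/L × 2.99 × 10⁵ = 2.28 × 10⁷ μg/L = 22.8 g/L.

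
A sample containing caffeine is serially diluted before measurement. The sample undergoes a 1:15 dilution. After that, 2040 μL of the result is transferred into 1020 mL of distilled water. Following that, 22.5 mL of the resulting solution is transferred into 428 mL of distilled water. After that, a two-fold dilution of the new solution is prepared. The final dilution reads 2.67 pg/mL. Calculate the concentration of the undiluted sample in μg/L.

803 μg/L

Overall dilution factor = 15 × 501 × 20.02 × 2 = 3.01 × 10⁵.
Original = 2.67 pg/mL × 3.01 × 10⁵ = 8.03 × 10⁵ pg/mL = 803 μg/L.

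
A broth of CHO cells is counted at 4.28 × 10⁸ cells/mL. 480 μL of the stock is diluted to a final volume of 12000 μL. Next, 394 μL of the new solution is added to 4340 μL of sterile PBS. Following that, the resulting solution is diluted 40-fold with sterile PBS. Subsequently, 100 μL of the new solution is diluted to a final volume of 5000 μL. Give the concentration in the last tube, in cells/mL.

712 cells/mL

Overall dilution factor = 25 × 12.02 × 40 × 50 = 6.01 × 10⁵.
4.28 × 10⁸ cells/mL / 6.01 × 10⁵ = 712 cells/mL.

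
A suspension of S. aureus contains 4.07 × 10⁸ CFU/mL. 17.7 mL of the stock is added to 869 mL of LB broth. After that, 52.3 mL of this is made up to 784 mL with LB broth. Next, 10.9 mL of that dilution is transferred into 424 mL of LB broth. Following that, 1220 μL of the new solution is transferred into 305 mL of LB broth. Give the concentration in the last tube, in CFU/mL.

Overall dilution factor = 50.10 × 14.99 × 39.90 × 251 = 7.52 × 10⁶.
4.07 × 10⁸ CFU/mL / 7.52 × 10⁶ = 54.1 CFU/mL.

54.1 CFU/mL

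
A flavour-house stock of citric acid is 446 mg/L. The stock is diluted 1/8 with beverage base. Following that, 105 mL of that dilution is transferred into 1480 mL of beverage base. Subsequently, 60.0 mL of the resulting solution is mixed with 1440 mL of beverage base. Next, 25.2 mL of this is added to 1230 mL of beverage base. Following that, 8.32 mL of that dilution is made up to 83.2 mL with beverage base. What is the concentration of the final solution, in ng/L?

Overall dilution factor = 8 × 15.10 × 25 × 49.81 × 10 = 1.50 × 10⁶.
446 mg/L / 1.50 × 10⁶ = 2.97 × 10⁻⁴ mg/L = 297 ng/L.

297 ng/L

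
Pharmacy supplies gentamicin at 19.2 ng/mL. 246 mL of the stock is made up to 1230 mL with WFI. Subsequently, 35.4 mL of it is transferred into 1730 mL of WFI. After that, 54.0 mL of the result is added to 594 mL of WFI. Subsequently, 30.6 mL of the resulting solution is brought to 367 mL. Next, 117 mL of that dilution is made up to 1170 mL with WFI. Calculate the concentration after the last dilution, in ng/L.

0.0535 ng/L

Overall dilution factor = 5 × 49.87 × 12 × 11.99 × 10 = 3.59 × 10⁵.
19.2 ng/mL / 3.59 × 10⁵ = 5.35 × 10⁻⁵ ng/mL = 0.0535 ng/L.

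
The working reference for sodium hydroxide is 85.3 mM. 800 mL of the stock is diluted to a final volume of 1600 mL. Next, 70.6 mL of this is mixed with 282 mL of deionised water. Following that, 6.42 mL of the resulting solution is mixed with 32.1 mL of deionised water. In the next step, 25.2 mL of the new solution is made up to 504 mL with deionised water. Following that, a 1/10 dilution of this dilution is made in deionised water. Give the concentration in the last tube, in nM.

7120 nM

Overall dilution factor = 2 × 4.994 × 6 × 20 × 10 = 1.20 × 10⁴.
85.3 mM / 1.20 × 10⁴ = 7.12 × 10⁻³ mM = 7120 nM.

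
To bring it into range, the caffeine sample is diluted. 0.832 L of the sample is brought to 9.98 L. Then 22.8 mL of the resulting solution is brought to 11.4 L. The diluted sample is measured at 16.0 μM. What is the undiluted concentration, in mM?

96.0 mM

Overall dilution factor = 12.00 × 500 = 5998.
Original = 16.0 μM × 5998 = 9.60 × 10⁴ μM = 96.0 mM.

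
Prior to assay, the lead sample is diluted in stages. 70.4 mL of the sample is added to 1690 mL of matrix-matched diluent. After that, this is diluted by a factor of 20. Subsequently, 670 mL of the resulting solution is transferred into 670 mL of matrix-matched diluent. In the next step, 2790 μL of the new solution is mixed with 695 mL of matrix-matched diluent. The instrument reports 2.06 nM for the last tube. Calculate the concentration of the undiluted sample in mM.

Overall dilution factor = 25.01 × 20 × 2 × 250.1 = 2.50 × 10⁵.
Original = 2.06 nM × 2.50 × 10⁵ = 5.15 × 10⁵ nM = 0.515 mM.

0.515 mM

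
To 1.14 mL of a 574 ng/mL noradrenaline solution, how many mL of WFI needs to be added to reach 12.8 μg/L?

50.0 mL

12.8 μg/L = 12.8 ng/mL.
V₂ = C₁V₁/C₂ = 574 × 1.14 / 12.8 = 51.1 mL.
Diluent to add = V₂ − V₁ = 51.1 − 1.14 = 50.0 mL.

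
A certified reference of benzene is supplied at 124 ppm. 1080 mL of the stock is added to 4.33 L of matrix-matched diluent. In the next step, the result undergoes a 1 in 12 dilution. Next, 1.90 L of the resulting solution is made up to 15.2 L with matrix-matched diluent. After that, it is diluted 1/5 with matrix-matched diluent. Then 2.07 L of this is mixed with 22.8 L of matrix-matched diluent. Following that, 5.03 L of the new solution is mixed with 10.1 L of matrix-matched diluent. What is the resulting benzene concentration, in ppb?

Overall dilution factor = 5.009 × 12 × 8 × 5 × 12.01 × 3.008 = 8.69 × 10⁴.
124 ppm / 8.69 × 10⁴ = 1.43 × 10⁻³ ppm = 1.43 ppb.

1.43 ppb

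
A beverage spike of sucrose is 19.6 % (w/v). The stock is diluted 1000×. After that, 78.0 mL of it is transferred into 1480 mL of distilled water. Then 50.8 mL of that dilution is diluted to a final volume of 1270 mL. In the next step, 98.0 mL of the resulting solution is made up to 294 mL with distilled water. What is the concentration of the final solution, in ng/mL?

131 ng/mL

Overall dilution factor = 1000 × 19.97 × 25 × 3 = 1.50 × 10⁶.
19.6 % (w/v) / 1.50 × 10⁶ = 1.31 × 10⁻⁵ % (w/v) = 131 ng/mL.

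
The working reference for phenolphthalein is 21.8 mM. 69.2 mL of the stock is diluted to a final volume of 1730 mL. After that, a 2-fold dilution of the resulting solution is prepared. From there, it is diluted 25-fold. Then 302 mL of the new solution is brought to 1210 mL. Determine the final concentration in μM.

Overall dilution factor = 25 × 2 × 25 × 4.007 = 5008.
21.8 mM / 5008 = 4.35 × 10⁻³ mM = 4.35 μM.

4.35 μM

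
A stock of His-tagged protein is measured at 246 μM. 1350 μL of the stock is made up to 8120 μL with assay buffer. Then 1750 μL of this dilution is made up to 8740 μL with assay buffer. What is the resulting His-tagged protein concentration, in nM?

Overall dilution factor = 6.015 × 4.994 = 30.0.
246 μM / 30.0 = 8.19 μM = 8190 nM.

8190 nM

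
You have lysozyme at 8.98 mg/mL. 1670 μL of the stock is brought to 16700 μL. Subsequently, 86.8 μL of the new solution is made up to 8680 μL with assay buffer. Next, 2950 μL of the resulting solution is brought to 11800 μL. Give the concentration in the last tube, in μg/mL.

2.25 μg/mL

Overall dilution factor = 10 × 100 × 4 = 4000.
8.98 mg/mL / 4000 = 2.25 × 10⁻³ mg/mL = 2.25 μg/mL.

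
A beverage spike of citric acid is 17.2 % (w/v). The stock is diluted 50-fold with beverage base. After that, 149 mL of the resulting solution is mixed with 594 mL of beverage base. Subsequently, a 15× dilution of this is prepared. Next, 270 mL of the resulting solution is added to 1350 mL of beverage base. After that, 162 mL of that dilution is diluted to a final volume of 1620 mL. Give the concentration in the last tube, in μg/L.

767 μg/L

Overall dilution factor = 50 × 4.987 × 15 × 6 × 10 = 2.24 × 10⁵.
17.2 % (w/v) / 2.24 × 10⁵ = 7.67 × 10⁻⁵ % (w/v) = 767 μg/L.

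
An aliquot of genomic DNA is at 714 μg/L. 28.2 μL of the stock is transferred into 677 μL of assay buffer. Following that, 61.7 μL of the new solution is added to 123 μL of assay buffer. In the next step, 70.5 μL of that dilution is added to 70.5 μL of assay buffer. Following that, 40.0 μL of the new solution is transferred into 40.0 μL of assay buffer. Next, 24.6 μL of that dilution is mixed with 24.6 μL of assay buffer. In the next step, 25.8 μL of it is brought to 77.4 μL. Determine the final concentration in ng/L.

Overall dilution factor = 25.01 × 2.994 × 2 × 2 × 2 × 3 = 1797.
714 μg/L / 1797 = 0.397 μg/L = 397 ng/L.

397 ng/L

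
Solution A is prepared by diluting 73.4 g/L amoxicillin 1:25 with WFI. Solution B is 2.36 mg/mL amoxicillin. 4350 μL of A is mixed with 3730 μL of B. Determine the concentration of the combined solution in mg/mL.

C_A = 73.4 g/L / 25 = 2.94 g/L.
C_B = 2.36 mg/mL = 2.36 g/L.
C_mix = (C_A·V_A + C_B·V_B)/(V_A + V_B) = (2.94×4350 + 2.36×3730) / 8080 = 2.67 g/L = 2.67 mg/mL.

2.67 mg/mL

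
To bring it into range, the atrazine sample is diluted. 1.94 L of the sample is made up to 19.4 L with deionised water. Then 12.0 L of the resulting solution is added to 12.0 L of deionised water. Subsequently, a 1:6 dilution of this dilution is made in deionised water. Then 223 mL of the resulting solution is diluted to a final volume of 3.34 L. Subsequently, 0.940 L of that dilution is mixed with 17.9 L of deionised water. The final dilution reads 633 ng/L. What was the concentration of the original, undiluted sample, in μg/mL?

22.8 μg/mL

Overall dilution factor = 10 × 2 × 6 × 14.98 × 20.04 = 3.60 × 10⁴.
Original = 633 ng/L × 3.60 × 10⁴ = 2.28 × 10⁷ ng/L = 22.8 μg/mL.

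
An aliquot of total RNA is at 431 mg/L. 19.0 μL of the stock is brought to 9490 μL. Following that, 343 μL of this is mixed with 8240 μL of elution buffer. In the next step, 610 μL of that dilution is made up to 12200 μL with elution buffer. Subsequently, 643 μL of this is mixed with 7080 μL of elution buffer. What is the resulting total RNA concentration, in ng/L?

Overall dilution factor = 499.5 × 25.02 × 20 × 12.01 = 3.00 × 10⁶.
431 mg/L / 3.00 × 10⁶ = 1.44 × 10⁻⁴ mg/L = 144 ng/L.

144 ng/L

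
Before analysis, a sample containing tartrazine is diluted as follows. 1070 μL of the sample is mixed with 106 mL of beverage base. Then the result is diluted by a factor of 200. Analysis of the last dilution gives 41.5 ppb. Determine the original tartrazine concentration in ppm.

Overall dilution factor = 100.1 × 200 = 2.00 × 10⁴.
Original = 41.5 ppb × 2.00 × 10⁴ = 8.31 × 10⁵ ppb = 831 ppm.

831 ppm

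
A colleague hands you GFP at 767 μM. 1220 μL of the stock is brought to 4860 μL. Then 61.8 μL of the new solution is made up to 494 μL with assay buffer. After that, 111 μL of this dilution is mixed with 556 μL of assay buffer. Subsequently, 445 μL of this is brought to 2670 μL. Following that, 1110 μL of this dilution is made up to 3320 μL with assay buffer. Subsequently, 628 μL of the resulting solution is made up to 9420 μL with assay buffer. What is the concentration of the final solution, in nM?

14.9 nM

Overall dilution factor = 3.984 × 7.994 × 6.009 × 6 × 2.991 × 15 = 5.15 × 10⁴.
767 μM / 5.15 × 10⁴ = 0.0149 μM = 14.9 nM.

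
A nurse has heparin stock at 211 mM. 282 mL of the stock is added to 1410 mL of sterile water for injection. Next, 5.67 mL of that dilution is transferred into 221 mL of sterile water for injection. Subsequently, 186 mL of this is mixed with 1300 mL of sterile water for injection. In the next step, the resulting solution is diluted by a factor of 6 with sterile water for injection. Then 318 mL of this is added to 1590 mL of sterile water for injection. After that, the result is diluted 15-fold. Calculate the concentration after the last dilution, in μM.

Overall dilution factor = 6 × 39.98 × 7.989 × 6 × 6 × 15 = 1.03 × 10⁶.
211 mM / 1.03 × 10⁶ = 2.04 × 10⁻⁴ mM = 0.204 μM.

0.204 μM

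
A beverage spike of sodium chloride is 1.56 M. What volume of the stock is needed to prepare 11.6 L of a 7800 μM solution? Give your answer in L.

0.0580 L

7800 μM = 7.80 × 10⁻³ M.
V₁ = C₂V₂/C₁ = 7.80 × 10⁻³ × 11.6 / 1.56 = 0.0580 L.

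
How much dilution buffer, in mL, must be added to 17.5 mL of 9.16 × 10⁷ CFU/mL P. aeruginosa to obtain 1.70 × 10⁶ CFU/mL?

925 mL

V₂ = C₁V₁/C₂ = 9.16 × 10⁷ × 17.5 / 1.70 × 10⁶ = 943 mL.
Diluent to add = V₂ − V₁ = 943 − 17.5 = 925 mL.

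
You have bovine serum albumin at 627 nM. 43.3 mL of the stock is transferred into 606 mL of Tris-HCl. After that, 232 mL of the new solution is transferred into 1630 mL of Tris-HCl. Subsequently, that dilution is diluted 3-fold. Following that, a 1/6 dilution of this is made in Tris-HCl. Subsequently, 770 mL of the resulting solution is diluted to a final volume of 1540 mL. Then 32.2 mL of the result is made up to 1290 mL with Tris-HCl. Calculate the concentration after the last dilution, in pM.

Overall dilution factor = 15.00 × 8.026 × 3 × 6 × 2 × 40.06 = 1.74 × 10⁵.
627 nM / 1.74 × 10⁵ = 3.61 × 10⁻³ nM = 3.61 pM.

3.61 pM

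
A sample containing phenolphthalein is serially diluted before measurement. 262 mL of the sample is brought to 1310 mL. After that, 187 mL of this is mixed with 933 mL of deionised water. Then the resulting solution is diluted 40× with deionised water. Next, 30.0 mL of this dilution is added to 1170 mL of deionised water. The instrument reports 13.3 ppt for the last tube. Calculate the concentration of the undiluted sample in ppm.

Overall dilution factor = 5 × 5.989 × 40 × 40 = 4.79 × 10⁴.
Original = 13.3 ppt × 4.79 × 10⁴ = 6.37 × 10⁵ ppt = 0.637 ppm.

0.637 ppm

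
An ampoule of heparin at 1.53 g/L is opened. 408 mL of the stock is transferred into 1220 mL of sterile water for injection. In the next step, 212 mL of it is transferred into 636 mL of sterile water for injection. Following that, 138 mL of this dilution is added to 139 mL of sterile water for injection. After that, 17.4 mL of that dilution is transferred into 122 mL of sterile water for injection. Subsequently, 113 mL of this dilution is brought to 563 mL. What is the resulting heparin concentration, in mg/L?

Overall dilution factor = 3.990 × 4 × 2.007 × 8.011 × 4.982 = 1279.
1.53 g/L / 1279 = 1.20 × 10⁻³ g/L = 1.20 mg/L.

1.20 mg/L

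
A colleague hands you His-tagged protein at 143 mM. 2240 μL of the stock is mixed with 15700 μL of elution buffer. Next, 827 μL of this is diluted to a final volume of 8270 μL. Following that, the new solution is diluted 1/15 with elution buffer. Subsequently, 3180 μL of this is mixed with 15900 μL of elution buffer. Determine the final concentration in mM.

Overall dilution factor = 8.009 × 10 × 15 × 6 = 7208.
143 mM / 7208 = 0.0198 mM.

0.0198 mM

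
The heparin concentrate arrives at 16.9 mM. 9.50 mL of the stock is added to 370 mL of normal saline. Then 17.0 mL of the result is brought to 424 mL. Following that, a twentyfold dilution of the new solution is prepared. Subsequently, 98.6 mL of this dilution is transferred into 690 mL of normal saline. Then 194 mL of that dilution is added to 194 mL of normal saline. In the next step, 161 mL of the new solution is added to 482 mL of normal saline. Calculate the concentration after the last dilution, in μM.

0.0133 μM

Overall dilution factor = 39.95 × 24.94 × 20 × 7.998 × 2 × 3.994 = 1.27 × 10⁶.
16.9 mM / 1.27 × 10⁶ = 1.33 × 10⁻⁵ mM = 0.0133 μM.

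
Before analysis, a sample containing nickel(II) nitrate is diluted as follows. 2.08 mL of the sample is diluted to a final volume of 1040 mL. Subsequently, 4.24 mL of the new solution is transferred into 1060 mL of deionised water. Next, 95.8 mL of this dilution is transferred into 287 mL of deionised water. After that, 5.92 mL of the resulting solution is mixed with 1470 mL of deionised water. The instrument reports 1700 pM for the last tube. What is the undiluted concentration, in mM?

213 mM

Overall dilution factor = 500 × 251 × 3.996 × 249.3 = 1.25 × 10⁸.
Original = 1700 pM × 1.25 × 10⁸ = 2.13 × 10¹¹ pM = 213 mM.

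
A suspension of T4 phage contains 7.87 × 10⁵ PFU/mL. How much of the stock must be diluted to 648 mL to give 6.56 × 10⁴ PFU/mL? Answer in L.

V₁ = C₂V₂/C₁ = 6.56 × 10⁴ × 648 / 7.87 × 10⁵ = 54.0 mL = 0.0540 L.

0.0540 L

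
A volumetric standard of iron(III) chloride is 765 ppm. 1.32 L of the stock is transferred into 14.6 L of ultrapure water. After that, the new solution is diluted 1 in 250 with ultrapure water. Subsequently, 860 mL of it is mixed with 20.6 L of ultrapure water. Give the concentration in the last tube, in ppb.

10.2 ppb

Overall dilution factor = 12.06 × 250 × 24.95 = 7.52 × 10⁴.
765 ppm / 7.52 × 10⁴ = 0.0102 ppm = 10.2 ppb.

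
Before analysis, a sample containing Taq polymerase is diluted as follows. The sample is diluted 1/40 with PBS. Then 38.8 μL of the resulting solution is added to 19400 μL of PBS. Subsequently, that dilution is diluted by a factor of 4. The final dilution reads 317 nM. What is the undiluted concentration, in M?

0.0254 M

Overall dilution factor = 40 × 501 × 4 = 8.02 × 10⁴.
Original = 317 nM × 8.02 × 10⁴ = 2.54 × 10⁷ nM = 0.0254 M.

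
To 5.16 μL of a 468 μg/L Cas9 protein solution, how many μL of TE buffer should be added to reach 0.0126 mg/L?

0.0126 mg/L = 12.6 μg/L.
V₂ = C₁V₁/C₂ = 468 × 5.16 / 12.6 = 192 μL.
Diluent to add = V₂ − V₁ = 192 − 5.16 = 186 μL.

186 μL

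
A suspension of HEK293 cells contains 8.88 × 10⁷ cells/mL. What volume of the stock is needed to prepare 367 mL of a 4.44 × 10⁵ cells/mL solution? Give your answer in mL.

V₁ = C₂V₂/C₁ = 4.44 × 10⁵ × 367 / 8.88 × 10⁷ = 1.83 mL.

1.83 mL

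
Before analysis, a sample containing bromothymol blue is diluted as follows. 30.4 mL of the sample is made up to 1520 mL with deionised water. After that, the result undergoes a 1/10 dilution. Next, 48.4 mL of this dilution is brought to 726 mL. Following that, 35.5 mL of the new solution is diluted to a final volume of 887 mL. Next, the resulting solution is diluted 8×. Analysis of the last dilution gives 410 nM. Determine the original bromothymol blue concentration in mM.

Overall dilution factor = 50 × 10 × 15 × 24.99 × 8 = 1.50 × 10⁶.
Original = 410 nM × 1.50 × 10⁶ = 6.15 × 10⁸ nM = 615 mM.

615 mM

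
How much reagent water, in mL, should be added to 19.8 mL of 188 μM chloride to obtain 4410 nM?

824 mL

4410 nM = 4.41 μM.
V₂ = C₁V₁/C₂ = 188 × 19.8 / 4.41 = 844 mL.
Diluent to add = V₂ − V₁ = 844 − 19.8 = 824 mL.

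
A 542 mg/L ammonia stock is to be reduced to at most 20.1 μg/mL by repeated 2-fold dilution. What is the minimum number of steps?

Need 2ⁿ ≥ 27.0, so n ≥ log(27.0)/log(2) = 4.75.
Minimum whole steps: n = 5.

5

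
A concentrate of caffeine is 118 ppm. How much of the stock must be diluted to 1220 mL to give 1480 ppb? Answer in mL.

1480 ppb = 1.48 ppm.
V₁ = C₂V₂/C₁ = 1.48 × 1220 / 118 = 15.3 mL.

15.3 mL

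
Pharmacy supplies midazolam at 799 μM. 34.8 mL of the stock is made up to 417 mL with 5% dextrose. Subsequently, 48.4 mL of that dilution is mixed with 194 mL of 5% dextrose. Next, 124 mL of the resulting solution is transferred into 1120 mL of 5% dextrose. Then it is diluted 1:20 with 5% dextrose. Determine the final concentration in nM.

66.4 nM

Overall dilution factor = 11.98 × 5.008 × 10.03 × 20 = 1.20 × 10⁴.
799 μM / 1.20 × 10⁴ = 0.0664 μM = 66.4 nM.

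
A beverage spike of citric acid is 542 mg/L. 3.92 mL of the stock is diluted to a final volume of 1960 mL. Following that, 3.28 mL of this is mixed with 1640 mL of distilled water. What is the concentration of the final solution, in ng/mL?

2.16 ng/mL

Overall dilution factor = 500 × 501 = 2.50 × 10⁵.
542 mg/L / 2.50 × 10⁵ = 2.16 × 10⁻³ mg/L = 2.16 ng/mL.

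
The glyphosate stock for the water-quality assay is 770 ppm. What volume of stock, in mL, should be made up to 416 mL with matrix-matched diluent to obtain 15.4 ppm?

V₁ = C₂V₂/C₁ = 15.4 × 416 / 770 = 8.32 mL.

8.32 mL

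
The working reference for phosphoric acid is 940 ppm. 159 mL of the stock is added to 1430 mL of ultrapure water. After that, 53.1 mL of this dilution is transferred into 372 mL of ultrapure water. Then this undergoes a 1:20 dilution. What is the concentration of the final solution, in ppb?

587 ppb

Overall dilution factor = 9.994 × 8.006 × 20 = 1600.
940 ppm / 1600 = 0.587 ppm = 587 ppb.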